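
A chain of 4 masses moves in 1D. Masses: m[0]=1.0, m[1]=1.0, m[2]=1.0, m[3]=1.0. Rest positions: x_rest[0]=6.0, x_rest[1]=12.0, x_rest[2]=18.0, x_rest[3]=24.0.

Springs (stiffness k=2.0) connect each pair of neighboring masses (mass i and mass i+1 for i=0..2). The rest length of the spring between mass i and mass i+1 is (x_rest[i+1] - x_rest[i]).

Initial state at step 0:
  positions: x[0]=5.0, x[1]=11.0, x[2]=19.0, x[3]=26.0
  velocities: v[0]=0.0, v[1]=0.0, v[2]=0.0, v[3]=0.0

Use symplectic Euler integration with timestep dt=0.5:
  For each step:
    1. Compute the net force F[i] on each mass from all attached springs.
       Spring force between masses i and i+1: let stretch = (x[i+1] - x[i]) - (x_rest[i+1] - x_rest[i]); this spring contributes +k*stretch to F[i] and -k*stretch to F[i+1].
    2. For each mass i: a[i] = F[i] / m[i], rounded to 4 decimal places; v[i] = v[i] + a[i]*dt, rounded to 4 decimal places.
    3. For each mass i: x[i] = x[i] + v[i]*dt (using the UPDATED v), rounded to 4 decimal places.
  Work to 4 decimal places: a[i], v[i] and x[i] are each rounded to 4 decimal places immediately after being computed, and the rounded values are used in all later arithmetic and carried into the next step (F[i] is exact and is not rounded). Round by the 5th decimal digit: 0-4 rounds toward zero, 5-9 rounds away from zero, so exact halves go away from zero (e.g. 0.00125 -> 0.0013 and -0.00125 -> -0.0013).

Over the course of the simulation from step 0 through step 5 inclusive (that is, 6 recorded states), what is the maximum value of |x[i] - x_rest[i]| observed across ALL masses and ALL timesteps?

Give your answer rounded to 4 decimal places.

Step 0: x=[5.0000 11.0000 19.0000 26.0000] v=[0.0000 0.0000 0.0000 0.0000]
Step 1: x=[5.0000 12.0000 18.5000 25.5000] v=[0.0000 2.0000 -1.0000 -1.0000]
Step 2: x=[5.5000 12.7500 18.2500 24.5000] v=[1.0000 1.5000 -0.5000 -2.0000]
Step 3: x=[6.6250 12.6250 18.3750 23.3750] v=[2.2500 -0.2500 0.2500 -2.2500]
Step 4: x=[7.7500 12.3750 18.1250 22.7500] v=[2.2500 -0.5000 -0.5000 -1.2500]
Step 5: x=[8.1875 12.6875 17.3125 22.8125] v=[0.8750 0.6250 -1.6250 0.1250]
Max displacement = 2.1875

Answer: 2.1875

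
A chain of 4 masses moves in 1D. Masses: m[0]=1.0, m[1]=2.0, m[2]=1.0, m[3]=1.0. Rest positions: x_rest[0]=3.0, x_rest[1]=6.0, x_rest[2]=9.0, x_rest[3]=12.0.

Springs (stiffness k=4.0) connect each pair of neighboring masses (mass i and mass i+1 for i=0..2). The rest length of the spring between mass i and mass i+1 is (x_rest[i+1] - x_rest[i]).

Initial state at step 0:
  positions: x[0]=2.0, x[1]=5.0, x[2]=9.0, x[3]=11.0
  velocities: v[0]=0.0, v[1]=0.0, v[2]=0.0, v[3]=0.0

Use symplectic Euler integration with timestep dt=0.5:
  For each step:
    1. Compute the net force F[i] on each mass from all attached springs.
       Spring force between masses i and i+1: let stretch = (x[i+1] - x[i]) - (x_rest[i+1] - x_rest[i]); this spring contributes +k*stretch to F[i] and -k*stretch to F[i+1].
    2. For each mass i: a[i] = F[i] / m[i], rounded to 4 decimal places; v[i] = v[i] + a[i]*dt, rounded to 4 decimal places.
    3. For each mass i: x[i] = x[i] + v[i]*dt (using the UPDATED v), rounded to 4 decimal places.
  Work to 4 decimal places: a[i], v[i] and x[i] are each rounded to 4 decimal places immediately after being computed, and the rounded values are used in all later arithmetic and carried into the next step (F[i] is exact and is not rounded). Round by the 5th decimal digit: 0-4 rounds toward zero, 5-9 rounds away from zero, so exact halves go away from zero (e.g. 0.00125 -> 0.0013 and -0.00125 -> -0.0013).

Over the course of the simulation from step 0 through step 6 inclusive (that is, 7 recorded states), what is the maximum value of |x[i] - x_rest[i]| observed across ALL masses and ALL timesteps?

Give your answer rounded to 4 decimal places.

Step 0: x=[2.0000 5.0000 9.0000 11.0000] v=[0.0000 0.0000 0.0000 0.0000]
Step 1: x=[2.0000 5.5000 7.0000 12.0000] v=[0.0000 1.0000 -4.0000 2.0000]
Step 2: x=[2.5000 5.0000 8.5000 11.0000] v=[1.0000 -1.0000 3.0000 -2.0000]
Step 3: x=[2.5000 5.0000 9.0000 10.5000] v=[0.0000 0.0000 1.0000 -1.0000]
Step 4: x=[2.0000 5.7500 7.0000 11.5000] v=[-1.0000 1.5000 -4.0000 2.0000]
Step 5: x=[2.2500 5.2500 8.2500 11.0000] v=[0.5000 -1.0000 2.5000 -1.0000]
Step 6: x=[2.5000 4.7500 9.2500 10.7500] v=[0.5000 -1.0000 2.0000 -0.5000]
Max displacement = 2.0000

Answer: 2.0000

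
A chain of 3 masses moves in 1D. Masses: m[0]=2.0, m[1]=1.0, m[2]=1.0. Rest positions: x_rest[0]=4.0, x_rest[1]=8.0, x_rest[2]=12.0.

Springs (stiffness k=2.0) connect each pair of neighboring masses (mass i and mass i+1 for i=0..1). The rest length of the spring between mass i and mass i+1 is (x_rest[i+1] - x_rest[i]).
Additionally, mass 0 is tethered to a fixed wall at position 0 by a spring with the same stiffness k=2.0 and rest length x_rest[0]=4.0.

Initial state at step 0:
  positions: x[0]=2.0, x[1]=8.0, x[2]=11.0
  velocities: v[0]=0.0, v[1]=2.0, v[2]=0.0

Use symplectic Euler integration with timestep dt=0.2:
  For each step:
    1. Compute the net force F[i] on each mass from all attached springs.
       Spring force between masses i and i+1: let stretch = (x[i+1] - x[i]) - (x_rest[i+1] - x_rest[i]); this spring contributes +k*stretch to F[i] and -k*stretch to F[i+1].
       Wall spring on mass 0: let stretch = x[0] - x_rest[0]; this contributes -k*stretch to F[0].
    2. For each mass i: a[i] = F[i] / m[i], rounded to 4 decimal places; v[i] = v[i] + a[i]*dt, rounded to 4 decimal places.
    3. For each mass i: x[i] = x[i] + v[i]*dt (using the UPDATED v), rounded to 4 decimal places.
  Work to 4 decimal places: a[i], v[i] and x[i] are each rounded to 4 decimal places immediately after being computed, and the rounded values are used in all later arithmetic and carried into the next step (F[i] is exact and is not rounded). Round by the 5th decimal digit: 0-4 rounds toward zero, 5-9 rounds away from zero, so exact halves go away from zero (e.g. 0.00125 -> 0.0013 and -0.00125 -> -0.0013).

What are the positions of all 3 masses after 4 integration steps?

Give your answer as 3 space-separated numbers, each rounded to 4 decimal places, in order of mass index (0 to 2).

Step 0: x=[2.0000 8.0000 11.0000] v=[0.0000 2.0000 0.0000]
Step 1: x=[2.1600 8.1600 11.0800] v=[0.8000 0.8000 0.4000]
Step 2: x=[2.4736 8.0736 11.2464] v=[1.5680 -0.4320 0.8320]
Step 3: x=[2.9123 7.7930 11.4790] v=[2.1933 -1.4029 1.1629]
Step 4: x=[3.4297 7.4168 11.7367] v=[2.5870 -1.8808 1.2885]

Answer: 3.4297 7.4168 11.7367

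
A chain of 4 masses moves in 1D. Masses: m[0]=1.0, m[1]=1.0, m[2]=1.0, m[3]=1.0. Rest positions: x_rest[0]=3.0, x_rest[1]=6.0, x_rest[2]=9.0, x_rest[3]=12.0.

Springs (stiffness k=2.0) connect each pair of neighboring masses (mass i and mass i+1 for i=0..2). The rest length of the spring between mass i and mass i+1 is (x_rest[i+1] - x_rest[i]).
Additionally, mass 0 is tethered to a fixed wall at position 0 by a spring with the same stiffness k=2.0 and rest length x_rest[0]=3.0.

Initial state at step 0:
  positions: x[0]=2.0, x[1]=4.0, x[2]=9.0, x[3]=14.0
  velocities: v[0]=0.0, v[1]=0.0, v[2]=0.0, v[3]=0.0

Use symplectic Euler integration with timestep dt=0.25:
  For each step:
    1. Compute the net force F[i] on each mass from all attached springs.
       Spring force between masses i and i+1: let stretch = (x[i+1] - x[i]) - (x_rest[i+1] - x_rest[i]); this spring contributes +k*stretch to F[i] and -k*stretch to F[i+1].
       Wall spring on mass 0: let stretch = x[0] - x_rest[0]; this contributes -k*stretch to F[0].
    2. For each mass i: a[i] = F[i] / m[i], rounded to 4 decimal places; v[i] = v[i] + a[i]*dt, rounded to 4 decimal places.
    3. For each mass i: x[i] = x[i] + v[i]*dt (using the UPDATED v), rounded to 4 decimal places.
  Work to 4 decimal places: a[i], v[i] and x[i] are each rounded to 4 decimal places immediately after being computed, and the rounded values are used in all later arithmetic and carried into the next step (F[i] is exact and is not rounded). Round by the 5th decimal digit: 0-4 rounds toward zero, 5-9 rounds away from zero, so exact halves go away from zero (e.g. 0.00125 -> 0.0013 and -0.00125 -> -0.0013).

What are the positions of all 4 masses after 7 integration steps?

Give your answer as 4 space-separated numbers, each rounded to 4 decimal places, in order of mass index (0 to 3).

Answer: 4.3545 7.5449 9.3961 10.3837

Derivation:
Step 0: x=[2.0000 4.0000 9.0000 14.0000] v=[0.0000 0.0000 0.0000 0.0000]
Step 1: x=[2.0000 4.3750 9.0000 13.7500] v=[0.0000 1.5000 0.0000 -1.0000]
Step 2: x=[2.0469 5.0313 9.0156 13.2813] v=[0.1875 2.6250 0.0625 -1.8750]
Step 3: x=[2.2110 5.8126 9.0664 12.6543] v=[0.6563 3.1250 0.2032 -2.5079]
Step 4: x=[2.5489 6.5504 9.1590 11.9538] v=[1.3516 2.9511 0.3703 -2.8019]
Step 5: x=[3.0684 7.1141 9.2749 11.2790] v=[2.0779 2.2547 0.4634 -2.6993]
Step 6: x=[3.7101 7.4422 9.3712 10.7287] v=[2.5666 1.3123 0.3851 -2.2014]
Step 7: x=[4.3545 7.5449 9.3961 10.3837] v=[2.5776 0.4108 0.0994 -1.3802]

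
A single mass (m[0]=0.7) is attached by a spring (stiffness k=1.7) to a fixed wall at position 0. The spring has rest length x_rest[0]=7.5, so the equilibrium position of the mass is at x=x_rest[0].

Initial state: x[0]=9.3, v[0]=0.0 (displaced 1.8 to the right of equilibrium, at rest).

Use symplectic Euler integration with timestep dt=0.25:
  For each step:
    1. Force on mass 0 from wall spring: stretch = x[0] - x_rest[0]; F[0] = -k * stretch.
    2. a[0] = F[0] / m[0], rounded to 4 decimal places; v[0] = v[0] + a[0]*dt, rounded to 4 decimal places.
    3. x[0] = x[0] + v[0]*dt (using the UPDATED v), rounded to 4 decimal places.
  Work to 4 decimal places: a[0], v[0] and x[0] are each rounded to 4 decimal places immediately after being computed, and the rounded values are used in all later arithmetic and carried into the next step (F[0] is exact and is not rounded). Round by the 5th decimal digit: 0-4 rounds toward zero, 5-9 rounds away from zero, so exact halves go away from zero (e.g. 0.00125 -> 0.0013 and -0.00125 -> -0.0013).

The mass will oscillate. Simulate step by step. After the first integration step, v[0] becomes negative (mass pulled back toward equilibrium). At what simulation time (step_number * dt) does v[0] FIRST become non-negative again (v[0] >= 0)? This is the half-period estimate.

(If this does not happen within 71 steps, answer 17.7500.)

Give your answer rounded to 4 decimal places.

Step 0: x=[9.3000] v=[0.0000]
Step 1: x=[9.0268] v=[-1.0929]
Step 2: x=[8.5218] v=[-2.0199]
Step 3: x=[7.8617] v=[-2.6403]
Step 4: x=[7.1467] v=[-2.8599]
Step 5: x=[6.4854] v=[-2.6454]
Step 6: x=[5.9781] v=[-2.0294]
Step 7: x=[5.7018] v=[-1.1054]
Step 8: x=[5.6984] v=[-0.0136]
Step 9: x=[5.9685] v=[1.0802]
First v>=0 after going negative at step 9, time=2.2500

Answer: 2.2500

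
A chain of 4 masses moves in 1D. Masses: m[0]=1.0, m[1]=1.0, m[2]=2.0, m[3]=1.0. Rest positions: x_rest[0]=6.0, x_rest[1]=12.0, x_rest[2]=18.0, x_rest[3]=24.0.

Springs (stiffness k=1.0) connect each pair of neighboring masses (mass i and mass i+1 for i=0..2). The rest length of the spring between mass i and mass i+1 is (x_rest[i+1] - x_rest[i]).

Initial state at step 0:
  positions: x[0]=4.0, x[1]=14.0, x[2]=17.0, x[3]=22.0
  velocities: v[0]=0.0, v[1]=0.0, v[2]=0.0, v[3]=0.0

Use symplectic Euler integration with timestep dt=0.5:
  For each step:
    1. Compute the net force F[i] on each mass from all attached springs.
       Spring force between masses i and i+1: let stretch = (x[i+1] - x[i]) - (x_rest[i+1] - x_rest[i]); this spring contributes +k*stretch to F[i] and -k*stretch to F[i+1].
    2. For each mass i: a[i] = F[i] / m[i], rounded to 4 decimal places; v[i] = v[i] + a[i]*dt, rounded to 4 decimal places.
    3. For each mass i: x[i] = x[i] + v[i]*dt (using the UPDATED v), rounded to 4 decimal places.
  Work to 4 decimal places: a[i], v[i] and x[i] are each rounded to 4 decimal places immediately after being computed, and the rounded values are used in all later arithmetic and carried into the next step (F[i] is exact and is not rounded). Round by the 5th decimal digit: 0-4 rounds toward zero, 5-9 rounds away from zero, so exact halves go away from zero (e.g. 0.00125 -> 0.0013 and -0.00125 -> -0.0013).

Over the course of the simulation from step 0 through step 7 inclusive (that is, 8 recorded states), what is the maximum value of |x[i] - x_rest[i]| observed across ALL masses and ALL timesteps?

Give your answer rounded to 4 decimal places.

Step 0: x=[4.0000 14.0000 17.0000 22.0000] v=[0.0000 0.0000 0.0000 0.0000]
Step 1: x=[5.0000 12.2500 17.2500 22.2500] v=[2.0000 -3.5000 0.5000 0.5000]
Step 2: x=[6.3125 9.9375 17.5000 22.7500] v=[2.6250 -4.6250 0.5000 1.0000]
Step 3: x=[7.0313 8.6094 17.4609 23.4375] v=[1.4375 -2.6563 -0.0782 1.3750]
Step 4: x=[6.6446 9.0996 17.0624 24.1309] v=[-0.7735 0.9804 -0.7970 1.3867]
Step 5: x=[5.3716 10.9668 16.5521 24.5572] v=[-2.5460 3.7343 -1.0206 0.8525]
Step 6: x=[3.9974 12.8315 16.3443 24.4822] v=[-2.7484 3.7294 -0.4157 -0.1501]
Step 7: x=[3.3317 13.3659 16.7146 23.8727] v=[-1.3314 1.0688 0.7406 -1.2191]
Max displacement = 3.3906

Answer: 3.3906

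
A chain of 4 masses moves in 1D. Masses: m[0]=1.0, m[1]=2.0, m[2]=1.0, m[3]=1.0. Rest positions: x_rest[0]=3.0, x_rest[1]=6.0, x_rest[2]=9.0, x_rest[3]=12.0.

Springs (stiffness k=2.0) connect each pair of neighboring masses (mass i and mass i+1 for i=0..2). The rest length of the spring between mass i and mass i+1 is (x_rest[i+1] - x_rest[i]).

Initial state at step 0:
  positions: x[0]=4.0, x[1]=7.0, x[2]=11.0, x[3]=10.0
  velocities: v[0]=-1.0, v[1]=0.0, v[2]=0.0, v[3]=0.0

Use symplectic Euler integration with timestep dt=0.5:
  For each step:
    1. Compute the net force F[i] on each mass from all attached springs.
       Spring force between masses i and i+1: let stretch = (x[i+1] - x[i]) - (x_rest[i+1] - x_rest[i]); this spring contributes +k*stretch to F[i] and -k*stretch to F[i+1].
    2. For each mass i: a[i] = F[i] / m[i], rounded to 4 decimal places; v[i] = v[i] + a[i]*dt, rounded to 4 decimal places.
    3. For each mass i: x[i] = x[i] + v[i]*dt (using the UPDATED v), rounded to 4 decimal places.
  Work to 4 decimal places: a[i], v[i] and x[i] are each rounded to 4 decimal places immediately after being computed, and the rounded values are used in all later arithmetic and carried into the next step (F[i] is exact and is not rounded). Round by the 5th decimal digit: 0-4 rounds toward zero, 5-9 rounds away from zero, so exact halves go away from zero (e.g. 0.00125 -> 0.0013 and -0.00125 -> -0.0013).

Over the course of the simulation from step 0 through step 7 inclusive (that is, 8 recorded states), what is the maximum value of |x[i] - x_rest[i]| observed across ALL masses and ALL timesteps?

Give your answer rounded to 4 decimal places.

Answer: 2.5000

Derivation:
Step 0: x=[4.0000 7.0000 11.0000 10.0000] v=[-1.0000 0.0000 0.0000 0.0000]
Step 1: x=[3.5000 7.2500 8.5000 12.0000] v=[-1.0000 0.5000 -5.0000 4.0000]
Step 2: x=[3.3750 6.8750 7.1250 13.7500] v=[-0.2500 -0.7500 -2.7500 3.5000]
Step 3: x=[3.5000 5.6875 8.9375 13.6875] v=[0.2500 -2.3750 3.6250 -0.1250]
Step 4: x=[3.2188 4.7656 11.5000 12.7500] v=[-0.5625 -1.8438 5.1250 -1.8750]
Step 5: x=[2.2110 5.1406 11.3203 12.6875] v=[-2.0157 0.7500 -0.3594 -0.1250]
Step 6: x=[1.1680 6.3282 8.7344 13.4414] v=[-2.0861 2.3751 -5.1719 1.5078]
Step 7: x=[1.2051 6.8273 7.2989 13.3418] v=[0.0741 0.9981 -2.8711 -0.1992]
Max displacement = 2.5000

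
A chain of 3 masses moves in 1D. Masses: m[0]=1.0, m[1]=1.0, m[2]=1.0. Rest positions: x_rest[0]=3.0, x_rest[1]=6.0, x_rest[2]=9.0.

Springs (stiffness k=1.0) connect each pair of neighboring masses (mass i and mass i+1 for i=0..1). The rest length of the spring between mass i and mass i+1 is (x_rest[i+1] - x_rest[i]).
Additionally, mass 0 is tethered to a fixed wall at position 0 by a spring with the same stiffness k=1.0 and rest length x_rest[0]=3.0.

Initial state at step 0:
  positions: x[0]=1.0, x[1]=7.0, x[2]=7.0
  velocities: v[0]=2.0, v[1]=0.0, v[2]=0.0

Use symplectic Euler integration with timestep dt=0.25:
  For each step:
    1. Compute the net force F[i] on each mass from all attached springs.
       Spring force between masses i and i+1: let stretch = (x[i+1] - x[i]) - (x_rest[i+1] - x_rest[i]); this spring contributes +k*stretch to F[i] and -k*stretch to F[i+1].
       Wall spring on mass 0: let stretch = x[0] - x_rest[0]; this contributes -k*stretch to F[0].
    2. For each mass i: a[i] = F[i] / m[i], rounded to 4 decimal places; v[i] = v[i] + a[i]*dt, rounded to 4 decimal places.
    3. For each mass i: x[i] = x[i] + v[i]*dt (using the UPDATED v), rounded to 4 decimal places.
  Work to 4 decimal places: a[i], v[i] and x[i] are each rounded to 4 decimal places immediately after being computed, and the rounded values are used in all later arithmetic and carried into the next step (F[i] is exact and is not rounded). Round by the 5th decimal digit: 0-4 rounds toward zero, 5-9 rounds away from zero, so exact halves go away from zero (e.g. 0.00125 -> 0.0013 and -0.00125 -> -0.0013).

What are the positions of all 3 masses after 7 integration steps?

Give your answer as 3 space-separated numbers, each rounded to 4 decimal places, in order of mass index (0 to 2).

Answer: 5.1911 4.4530 9.2696

Derivation:
Step 0: x=[1.0000 7.0000 7.0000] v=[2.0000 0.0000 0.0000]
Step 1: x=[1.8125 6.6250 7.1875] v=[3.2500 -1.5000 0.7500]
Step 2: x=[2.8125 5.9844 7.5274] v=[4.0000 -2.5625 1.3594]
Step 3: x=[3.8350 5.2420 7.9583] v=[4.0899 -2.9697 1.7237]
Step 4: x=[4.7057 4.5814 8.4070] v=[3.4829 -2.6424 1.7946]
Step 5: x=[5.2746 4.1677 8.8041] v=[2.2754 -1.6549 1.5882]
Step 6: x=[5.4446 4.1129 9.0989] v=[0.6800 -0.2191 1.1791]
Step 7: x=[5.1911 4.4530 9.2696] v=[-1.0141 1.3603 0.6826]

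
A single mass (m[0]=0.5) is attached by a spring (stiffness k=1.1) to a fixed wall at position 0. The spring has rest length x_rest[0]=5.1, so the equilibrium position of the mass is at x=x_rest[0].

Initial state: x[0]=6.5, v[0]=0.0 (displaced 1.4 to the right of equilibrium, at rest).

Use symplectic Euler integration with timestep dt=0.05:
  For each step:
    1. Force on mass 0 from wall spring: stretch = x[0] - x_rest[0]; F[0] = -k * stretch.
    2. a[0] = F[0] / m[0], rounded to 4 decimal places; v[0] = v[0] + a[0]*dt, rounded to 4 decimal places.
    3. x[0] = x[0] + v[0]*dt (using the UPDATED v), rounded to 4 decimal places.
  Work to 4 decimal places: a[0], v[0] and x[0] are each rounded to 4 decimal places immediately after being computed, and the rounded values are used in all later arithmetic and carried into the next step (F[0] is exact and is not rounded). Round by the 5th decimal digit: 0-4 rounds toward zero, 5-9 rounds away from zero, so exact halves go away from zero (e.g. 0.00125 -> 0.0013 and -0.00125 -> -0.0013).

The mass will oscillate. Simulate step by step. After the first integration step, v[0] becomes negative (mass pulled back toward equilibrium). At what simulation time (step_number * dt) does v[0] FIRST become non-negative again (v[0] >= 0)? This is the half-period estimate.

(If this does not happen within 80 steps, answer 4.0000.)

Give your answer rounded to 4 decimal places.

Answer: 2.1500

Derivation:
Step 0: x=[6.5000] v=[0.0000]
Step 1: x=[6.4923] v=[-0.1540]
Step 2: x=[6.4769] v=[-0.3072]
Step 3: x=[6.4540] v=[-0.4587]
Step 4: x=[6.4236] v=[-0.6076]
Step 5: x=[6.3859] v=[-0.7532]
Step 6: x=[6.3412] v=[-0.8947]
Step 7: x=[6.2896] v=[-1.0312]
Step 8: x=[6.2315] v=[-1.1621]
Step 9: x=[6.1672] v=[-1.2866]
Step 10: x=[6.0970] v=[-1.4040]
Step 11: x=[6.0213] v=[-1.5137]
Step 12: x=[5.9406] v=[-1.6150]
Step 13: x=[5.8552] v=[-1.7075]
Step 14: x=[5.7657] v=[-1.7906]
Step 15: x=[5.6725] v=[-1.8638]
Step 16: x=[5.5762] v=[-1.9268]
Step 17: x=[5.4772] v=[-1.9792]
Step 18: x=[5.3762] v=[-2.0207]
Step 19: x=[5.2736] v=[-2.0511]
Step 20: x=[5.1701] v=[-2.0702]
Step 21: x=[5.0662] v=[-2.0779]
Step 22: x=[4.9625] v=[-2.0742]
Step 23: x=[4.8595] v=[-2.0591]
Step 24: x=[4.7579] v=[-2.0326]
Step 25: x=[4.6582] v=[-1.9950]
Step 26: x=[4.5609] v=[-1.9464]
Step 27: x=[4.4665] v=[-1.8871]
Step 28: x=[4.3756] v=[-1.8174]
Step 29: x=[4.2887] v=[-1.7377]
Step 30: x=[4.2063] v=[-1.6485]
Step 31: x=[4.1288] v=[-1.5502]
Step 32: x=[4.0566] v=[-1.4434]
Step 33: x=[3.9902] v=[-1.3286]
Step 34: x=[3.9299] v=[-1.2065]
Step 35: x=[3.8760] v=[-1.0778]
Step 36: x=[3.8288] v=[-0.9432]
Step 37: x=[3.7886] v=[-0.8034]
Step 38: x=[3.7556] v=[-0.6591]
Step 39: x=[3.7300] v=[-0.5112]
Step 40: x=[3.7120] v=[-0.3605]
Step 41: x=[3.7016] v=[-0.2078]
Step 42: x=[3.6989] v=[-0.0540]
Step 43: x=[3.7039] v=[0.1001]
First v>=0 after going negative at step 43, time=2.1500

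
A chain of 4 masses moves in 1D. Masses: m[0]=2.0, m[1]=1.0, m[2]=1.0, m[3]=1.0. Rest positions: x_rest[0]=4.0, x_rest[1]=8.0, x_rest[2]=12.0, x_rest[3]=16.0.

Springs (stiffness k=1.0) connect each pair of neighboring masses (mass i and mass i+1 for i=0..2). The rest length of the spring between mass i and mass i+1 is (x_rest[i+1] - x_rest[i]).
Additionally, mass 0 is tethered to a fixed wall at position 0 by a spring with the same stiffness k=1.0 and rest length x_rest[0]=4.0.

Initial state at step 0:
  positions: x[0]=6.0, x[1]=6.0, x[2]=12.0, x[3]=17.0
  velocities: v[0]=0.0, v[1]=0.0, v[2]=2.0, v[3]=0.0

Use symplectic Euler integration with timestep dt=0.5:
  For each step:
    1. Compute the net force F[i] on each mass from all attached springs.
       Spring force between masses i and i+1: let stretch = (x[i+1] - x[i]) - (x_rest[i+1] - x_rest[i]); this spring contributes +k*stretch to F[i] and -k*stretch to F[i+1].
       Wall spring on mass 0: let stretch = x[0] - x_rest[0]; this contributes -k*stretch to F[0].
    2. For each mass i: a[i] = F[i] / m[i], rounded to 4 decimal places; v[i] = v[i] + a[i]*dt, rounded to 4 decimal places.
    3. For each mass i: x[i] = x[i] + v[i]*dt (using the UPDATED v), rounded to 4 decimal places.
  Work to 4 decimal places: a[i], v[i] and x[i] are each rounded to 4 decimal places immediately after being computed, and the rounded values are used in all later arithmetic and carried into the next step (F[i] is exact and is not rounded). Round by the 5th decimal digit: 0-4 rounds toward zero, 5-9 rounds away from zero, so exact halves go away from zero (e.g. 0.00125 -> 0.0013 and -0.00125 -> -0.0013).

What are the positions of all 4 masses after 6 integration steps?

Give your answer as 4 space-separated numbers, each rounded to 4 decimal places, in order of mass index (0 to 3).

Step 0: x=[6.0000 6.0000 12.0000 17.0000] v=[0.0000 0.0000 2.0000 0.0000]
Step 1: x=[5.2500 7.5000 12.7500 16.7500] v=[-1.5000 3.0000 1.5000 -0.5000]
Step 2: x=[4.1250 9.7500 13.1875 16.5000] v=[-2.2500 4.5000 0.8750 -0.5000]
Step 3: x=[3.1875 11.4532 13.5938 16.4219] v=[-1.8750 3.4063 0.8125 -0.1563]
Step 4: x=[2.8848 11.6251 14.1720 16.6368] v=[-0.6055 0.3438 1.1563 0.4297]
Step 5: x=[3.3140 10.2487 14.7297 17.2355] v=[0.8584 -2.7529 1.1153 1.1973]
Step 6: x=[4.1958 8.2588 14.7936 18.2077] v=[1.7636 -3.9798 0.1277 1.9444]

Answer: 4.1958 8.2588 14.7936 18.2077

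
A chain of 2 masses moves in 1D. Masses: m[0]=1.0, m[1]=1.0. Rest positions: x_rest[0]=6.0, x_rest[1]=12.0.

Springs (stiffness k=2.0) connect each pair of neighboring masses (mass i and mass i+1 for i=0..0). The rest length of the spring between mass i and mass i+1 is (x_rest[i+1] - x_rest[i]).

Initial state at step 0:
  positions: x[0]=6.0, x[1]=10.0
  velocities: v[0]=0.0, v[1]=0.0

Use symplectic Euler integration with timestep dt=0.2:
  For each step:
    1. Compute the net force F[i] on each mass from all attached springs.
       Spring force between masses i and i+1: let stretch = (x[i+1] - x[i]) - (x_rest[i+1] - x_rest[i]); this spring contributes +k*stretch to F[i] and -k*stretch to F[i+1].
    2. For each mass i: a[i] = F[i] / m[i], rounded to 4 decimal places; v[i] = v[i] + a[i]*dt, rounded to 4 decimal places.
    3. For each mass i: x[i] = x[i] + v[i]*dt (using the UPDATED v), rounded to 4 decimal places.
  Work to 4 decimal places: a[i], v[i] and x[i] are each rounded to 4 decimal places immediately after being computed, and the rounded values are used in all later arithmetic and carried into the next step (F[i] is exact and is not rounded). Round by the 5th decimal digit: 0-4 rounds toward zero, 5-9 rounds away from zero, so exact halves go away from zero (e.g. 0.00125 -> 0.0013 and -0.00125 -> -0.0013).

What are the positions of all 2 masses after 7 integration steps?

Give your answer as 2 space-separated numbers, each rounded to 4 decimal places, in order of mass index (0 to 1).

Step 0: x=[6.0000 10.0000] v=[0.0000 0.0000]
Step 1: x=[5.8400 10.1600] v=[-0.8000 0.8000]
Step 2: x=[5.5456 10.4544] v=[-1.4720 1.4720]
Step 3: x=[5.1639 10.8361] v=[-1.9085 1.9085]
Step 4: x=[4.7560 11.2440] v=[-2.0396 2.0396]
Step 5: x=[4.3871 11.6129] v=[-1.8444 1.8444]
Step 6: x=[4.1163 11.8837] v=[-1.3541 1.3541]
Step 7: x=[3.9869 12.0131] v=[-0.6471 0.6471]

Answer: 3.9869 12.0131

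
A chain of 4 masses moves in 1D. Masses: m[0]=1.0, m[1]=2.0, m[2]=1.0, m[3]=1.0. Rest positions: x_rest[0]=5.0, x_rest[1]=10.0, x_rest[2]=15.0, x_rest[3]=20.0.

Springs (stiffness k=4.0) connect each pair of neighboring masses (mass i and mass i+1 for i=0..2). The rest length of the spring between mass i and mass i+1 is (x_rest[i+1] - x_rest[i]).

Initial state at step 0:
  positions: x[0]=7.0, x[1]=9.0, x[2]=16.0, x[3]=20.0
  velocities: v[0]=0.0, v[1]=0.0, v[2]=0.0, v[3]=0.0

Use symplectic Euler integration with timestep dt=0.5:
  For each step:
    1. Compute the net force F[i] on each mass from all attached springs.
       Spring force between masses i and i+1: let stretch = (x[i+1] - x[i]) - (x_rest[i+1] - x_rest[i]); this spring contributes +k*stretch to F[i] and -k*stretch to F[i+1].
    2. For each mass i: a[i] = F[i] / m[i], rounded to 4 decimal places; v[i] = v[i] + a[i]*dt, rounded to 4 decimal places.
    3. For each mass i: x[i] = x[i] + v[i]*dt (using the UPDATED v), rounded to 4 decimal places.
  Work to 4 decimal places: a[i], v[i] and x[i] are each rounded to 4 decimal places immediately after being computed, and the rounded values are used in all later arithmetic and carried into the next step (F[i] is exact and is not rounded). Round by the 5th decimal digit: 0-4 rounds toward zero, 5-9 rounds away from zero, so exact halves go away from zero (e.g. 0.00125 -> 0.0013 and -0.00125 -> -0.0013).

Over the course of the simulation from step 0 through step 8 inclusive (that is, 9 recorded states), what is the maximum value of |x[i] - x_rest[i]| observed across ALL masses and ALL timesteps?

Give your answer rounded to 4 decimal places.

Answer: 2.7500

Derivation:
Step 0: x=[7.0000 9.0000 16.0000 20.0000] v=[0.0000 0.0000 0.0000 0.0000]
Step 1: x=[4.0000 11.5000 13.0000 21.0000] v=[-6.0000 5.0000 -6.0000 2.0000]
Step 2: x=[3.5000 11.0000 16.5000 19.0000] v=[-1.0000 -1.0000 7.0000 -4.0000]
Step 3: x=[5.5000 9.5000 17.0000 19.5000] v=[4.0000 -3.0000 1.0000 1.0000]
Step 4: x=[6.5000 9.7500 12.5000 22.5000] v=[2.0000 0.5000 -9.0000 6.0000]
Step 5: x=[5.7500 9.7500 15.2500 20.5000] v=[-1.5000 0.0000 5.5000 -4.0000]
Step 6: x=[4.0000 10.5000 17.7500 18.2500] v=[-3.5000 1.5000 5.0000 -4.5000]
Step 7: x=[3.7500 11.6250 13.5000 20.5000] v=[-0.5000 2.2500 -8.5000 4.5000]
Step 8: x=[6.3750 9.7500 14.3750 20.7500] v=[5.2500 -3.7500 1.7500 0.5000]
Max displacement = 2.7500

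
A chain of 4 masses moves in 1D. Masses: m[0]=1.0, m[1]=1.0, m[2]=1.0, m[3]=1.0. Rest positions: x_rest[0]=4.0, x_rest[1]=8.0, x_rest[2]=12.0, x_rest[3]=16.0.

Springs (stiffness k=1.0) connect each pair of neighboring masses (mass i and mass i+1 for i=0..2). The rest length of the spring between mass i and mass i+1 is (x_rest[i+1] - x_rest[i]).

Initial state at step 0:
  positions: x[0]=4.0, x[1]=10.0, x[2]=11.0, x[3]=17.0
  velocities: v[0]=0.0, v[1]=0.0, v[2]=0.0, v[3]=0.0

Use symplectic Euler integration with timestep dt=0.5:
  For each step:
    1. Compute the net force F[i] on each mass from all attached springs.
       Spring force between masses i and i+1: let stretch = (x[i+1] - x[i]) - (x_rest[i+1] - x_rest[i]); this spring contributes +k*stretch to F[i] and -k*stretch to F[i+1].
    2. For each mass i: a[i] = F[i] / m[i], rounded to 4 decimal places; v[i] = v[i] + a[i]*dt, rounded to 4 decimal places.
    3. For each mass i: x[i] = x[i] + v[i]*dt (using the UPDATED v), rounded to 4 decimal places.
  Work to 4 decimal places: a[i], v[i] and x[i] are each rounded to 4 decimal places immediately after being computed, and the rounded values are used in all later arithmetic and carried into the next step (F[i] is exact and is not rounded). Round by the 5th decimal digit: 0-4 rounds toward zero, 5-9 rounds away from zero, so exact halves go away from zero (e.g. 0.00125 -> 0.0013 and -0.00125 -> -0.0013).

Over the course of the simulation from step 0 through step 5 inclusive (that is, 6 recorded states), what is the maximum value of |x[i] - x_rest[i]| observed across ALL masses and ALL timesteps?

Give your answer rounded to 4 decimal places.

Step 0: x=[4.0000 10.0000 11.0000 17.0000] v=[0.0000 0.0000 0.0000 0.0000]
Step 1: x=[4.5000 8.7500 12.2500 16.5000] v=[1.0000 -2.5000 2.5000 -1.0000]
Step 2: x=[5.0625 7.3125 13.6875 15.9375] v=[1.1250 -2.8750 2.8750 -1.1250]
Step 3: x=[5.1875 6.9063 14.0938 15.8125] v=[0.2500 -0.8125 0.8125 -0.2500]
Step 4: x=[4.7422 7.8673 13.1329 16.2579] v=[-0.8906 1.9219 -1.9219 0.8907]
Step 5: x=[4.0782 9.3634 11.6368 16.9220] v=[-1.3281 2.9922 -2.9922 1.3282]
Max displacement = 2.0938

Answer: 2.0938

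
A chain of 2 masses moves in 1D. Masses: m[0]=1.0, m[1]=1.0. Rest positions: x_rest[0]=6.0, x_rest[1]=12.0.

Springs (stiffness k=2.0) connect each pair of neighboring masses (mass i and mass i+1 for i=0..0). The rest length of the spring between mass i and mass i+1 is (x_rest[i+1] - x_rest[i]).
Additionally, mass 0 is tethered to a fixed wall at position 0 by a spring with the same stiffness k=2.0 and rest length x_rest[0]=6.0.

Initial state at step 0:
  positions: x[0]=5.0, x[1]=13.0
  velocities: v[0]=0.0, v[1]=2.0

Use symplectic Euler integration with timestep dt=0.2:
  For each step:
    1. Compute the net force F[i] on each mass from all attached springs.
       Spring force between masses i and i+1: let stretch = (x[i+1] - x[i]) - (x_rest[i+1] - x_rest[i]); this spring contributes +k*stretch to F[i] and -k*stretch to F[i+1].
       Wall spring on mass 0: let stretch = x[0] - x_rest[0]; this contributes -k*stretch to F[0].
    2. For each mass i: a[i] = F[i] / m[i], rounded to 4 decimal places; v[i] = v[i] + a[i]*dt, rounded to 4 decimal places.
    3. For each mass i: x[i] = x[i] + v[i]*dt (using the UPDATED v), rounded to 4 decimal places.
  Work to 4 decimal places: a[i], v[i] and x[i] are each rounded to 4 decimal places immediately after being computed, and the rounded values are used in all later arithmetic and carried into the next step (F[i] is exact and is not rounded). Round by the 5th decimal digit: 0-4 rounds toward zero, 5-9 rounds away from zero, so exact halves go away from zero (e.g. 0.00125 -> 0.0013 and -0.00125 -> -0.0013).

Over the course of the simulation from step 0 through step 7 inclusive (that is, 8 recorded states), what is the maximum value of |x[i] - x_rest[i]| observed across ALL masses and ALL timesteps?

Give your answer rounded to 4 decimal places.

Step 0: x=[5.0000 13.0000] v=[0.0000 2.0000]
Step 1: x=[5.2400 13.2400] v=[1.2000 1.2000]
Step 2: x=[5.7008 13.3200] v=[2.3040 0.4000]
Step 3: x=[6.3151 13.2705] v=[3.0714 -0.2477]
Step 4: x=[6.9806 13.1445] v=[3.3275 -0.6299]
Step 5: x=[7.5808 13.0054] v=[3.0008 -0.6955]
Step 6: x=[8.0085 12.9123] v=[2.1383 -0.4653]
Step 7: x=[8.1878 12.9069] v=[0.8964 -0.0268]
Max displacement = 2.1878

Answer: 2.1878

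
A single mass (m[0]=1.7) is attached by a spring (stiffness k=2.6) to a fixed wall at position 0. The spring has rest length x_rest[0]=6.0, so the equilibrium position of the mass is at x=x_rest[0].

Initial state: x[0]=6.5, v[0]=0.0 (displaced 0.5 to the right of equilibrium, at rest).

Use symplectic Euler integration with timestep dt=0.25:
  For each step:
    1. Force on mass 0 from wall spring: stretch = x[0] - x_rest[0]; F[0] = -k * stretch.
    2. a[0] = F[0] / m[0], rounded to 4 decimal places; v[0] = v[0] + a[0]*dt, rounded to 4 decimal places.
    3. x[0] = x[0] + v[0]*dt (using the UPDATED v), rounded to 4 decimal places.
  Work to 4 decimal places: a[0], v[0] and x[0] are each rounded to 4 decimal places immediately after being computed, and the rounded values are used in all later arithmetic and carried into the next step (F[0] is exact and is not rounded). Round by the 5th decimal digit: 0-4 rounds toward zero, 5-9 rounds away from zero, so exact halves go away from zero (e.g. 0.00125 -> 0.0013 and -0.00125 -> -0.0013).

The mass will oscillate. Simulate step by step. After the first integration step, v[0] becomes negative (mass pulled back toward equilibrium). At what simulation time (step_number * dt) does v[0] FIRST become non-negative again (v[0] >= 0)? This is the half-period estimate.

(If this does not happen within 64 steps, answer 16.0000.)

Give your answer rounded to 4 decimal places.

Step 0: x=[6.5000] v=[0.0000]
Step 1: x=[6.4522] v=[-0.1912]
Step 2: x=[6.3612] v=[-0.3641]
Step 3: x=[6.2357] v=[-0.5022]
Step 4: x=[6.0876] v=[-0.5923]
Step 5: x=[5.9312] v=[-0.6258]
Step 6: x=[5.7813] v=[-0.5995]
Step 7: x=[5.6523] v=[-0.5159]
Step 8: x=[5.5566] v=[-0.3830]
Step 9: x=[5.5032] v=[-0.2135]
Step 10: x=[5.4973] v=[-0.0236]
Step 11: x=[5.5395] v=[0.1686]
First v>=0 after going negative at step 11, time=2.7500

Answer: 2.7500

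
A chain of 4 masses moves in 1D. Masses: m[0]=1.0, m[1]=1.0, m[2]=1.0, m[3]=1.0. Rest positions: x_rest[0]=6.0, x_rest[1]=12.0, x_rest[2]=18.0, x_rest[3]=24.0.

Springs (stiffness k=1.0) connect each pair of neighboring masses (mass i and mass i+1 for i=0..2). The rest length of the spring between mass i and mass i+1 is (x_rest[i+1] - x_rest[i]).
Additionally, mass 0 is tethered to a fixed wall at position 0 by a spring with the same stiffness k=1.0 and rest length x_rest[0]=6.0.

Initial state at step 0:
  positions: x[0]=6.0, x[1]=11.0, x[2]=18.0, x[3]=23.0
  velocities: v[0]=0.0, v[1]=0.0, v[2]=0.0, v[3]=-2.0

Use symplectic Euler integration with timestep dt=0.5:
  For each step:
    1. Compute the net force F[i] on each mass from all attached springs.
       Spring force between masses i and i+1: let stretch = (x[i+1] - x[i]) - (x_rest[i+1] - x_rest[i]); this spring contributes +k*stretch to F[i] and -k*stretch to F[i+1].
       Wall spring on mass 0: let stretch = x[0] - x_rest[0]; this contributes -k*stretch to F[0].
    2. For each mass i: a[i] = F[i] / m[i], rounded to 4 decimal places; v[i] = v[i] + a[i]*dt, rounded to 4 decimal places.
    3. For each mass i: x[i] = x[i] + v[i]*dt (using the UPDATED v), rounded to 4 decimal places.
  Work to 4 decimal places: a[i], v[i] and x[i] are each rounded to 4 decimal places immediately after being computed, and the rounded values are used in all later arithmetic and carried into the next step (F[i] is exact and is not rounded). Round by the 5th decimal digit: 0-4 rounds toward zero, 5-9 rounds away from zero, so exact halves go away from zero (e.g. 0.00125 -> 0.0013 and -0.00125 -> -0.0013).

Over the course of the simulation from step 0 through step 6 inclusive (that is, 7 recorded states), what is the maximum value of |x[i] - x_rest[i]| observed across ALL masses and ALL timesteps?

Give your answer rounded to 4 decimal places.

Step 0: x=[6.0000 11.0000 18.0000 23.0000] v=[0.0000 0.0000 0.0000 -2.0000]
Step 1: x=[5.7500 11.5000 17.5000 22.2500] v=[-0.5000 1.0000 -1.0000 -1.5000]
Step 2: x=[5.5000 12.0625 16.6875 21.8125] v=[-0.5000 1.1250 -1.6250 -0.8750]
Step 3: x=[5.5157 12.1407 16.0000 21.5938] v=[0.0313 0.1563 -1.3750 -0.4375]
Step 4: x=[5.8087 11.5274 15.7461 21.4766] v=[0.5860 -1.2266 -0.5078 -0.2344]
Step 5: x=[6.0792 10.5391 15.8702 21.4268] v=[0.5410 -1.9766 0.2481 -0.0997]
Step 6: x=[5.9449 9.7686 16.0507 21.4878] v=[-0.2687 -1.5410 0.3609 0.1220]
Max displacement = 2.5732

Answer: 2.5732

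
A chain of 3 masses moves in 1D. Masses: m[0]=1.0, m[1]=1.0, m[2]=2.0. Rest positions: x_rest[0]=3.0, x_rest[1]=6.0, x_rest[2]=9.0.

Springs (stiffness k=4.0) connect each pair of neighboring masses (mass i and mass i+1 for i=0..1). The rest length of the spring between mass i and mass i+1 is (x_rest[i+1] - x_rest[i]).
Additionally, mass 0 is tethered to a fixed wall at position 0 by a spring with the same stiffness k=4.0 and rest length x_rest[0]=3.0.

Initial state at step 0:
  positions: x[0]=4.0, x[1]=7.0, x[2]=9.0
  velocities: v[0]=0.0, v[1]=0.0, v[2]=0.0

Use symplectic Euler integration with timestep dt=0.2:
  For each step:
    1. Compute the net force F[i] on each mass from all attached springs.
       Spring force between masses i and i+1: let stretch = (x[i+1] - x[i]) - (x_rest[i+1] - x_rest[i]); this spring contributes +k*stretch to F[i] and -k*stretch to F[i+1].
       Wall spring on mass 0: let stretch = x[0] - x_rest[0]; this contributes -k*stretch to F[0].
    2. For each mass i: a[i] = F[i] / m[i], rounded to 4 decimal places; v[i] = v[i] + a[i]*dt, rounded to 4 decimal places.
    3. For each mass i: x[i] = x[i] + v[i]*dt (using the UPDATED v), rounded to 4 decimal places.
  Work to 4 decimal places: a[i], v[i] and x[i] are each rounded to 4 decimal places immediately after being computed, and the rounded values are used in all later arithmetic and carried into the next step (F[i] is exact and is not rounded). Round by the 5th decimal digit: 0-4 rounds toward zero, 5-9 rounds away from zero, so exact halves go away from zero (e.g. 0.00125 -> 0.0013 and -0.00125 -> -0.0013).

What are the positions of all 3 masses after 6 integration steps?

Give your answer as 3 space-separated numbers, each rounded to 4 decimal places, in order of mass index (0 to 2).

Step 0: x=[4.0000 7.0000 9.0000] v=[0.0000 0.0000 0.0000]
Step 1: x=[3.8400 6.8400 9.0800] v=[-0.8000 -0.8000 0.4000]
Step 2: x=[3.5456 6.5584 9.2208] v=[-1.4720 -1.4080 0.7040]
Step 3: x=[3.1660 6.2207 9.3886] v=[-1.8982 -1.6883 0.8390]
Step 4: x=[2.7686 5.9012 9.5430] v=[-1.9872 -1.5977 0.7718]
Step 5: x=[2.4294 5.6631 9.6460] v=[-1.6960 -1.1903 0.5151]
Step 6: x=[2.2189 5.5449 9.6704] v=[-1.0526 -0.5909 0.1219]

Answer: 2.2189 5.5449 9.6704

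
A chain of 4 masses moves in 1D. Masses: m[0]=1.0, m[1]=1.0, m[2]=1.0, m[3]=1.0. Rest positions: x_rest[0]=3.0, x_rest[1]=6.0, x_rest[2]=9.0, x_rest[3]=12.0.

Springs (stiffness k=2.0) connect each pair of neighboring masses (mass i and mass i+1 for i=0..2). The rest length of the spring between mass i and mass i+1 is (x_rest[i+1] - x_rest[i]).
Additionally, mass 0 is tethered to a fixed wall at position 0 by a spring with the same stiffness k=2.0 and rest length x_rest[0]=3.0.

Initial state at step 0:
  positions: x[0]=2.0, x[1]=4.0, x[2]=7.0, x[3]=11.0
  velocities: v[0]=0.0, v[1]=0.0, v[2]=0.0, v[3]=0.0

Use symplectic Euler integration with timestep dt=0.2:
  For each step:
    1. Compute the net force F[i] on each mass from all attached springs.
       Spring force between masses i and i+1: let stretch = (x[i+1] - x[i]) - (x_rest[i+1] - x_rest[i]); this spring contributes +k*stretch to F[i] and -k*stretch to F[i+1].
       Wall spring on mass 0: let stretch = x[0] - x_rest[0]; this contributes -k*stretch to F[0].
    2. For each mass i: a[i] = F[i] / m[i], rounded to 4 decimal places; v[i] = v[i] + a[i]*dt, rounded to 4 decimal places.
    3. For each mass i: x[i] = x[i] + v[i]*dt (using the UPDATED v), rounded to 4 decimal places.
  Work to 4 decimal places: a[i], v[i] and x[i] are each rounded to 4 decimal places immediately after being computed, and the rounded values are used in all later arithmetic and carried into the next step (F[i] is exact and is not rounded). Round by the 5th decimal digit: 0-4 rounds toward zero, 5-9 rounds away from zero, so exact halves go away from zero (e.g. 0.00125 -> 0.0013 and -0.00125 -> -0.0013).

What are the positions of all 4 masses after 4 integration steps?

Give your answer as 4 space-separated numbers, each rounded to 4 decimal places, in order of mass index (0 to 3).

Answer: 2.0856 4.7076 7.6254 10.3781

Derivation:
Step 0: x=[2.0000 4.0000 7.0000 11.0000] v=[0.0000 0.0000 0.0000 0.0000]
Step 1: x=[2.0000 4.0800 7.0800 10.9200] v=[0.0000 0.4000 0.4000 -0.4000]
Step 2: x=[2.0064 4.2336 7.2272 10.7728] v=[0.0320 0.7680 0.7360 -0.7360]
Step 3: x=[2.0305 4.4485 7.4186 10.5820] v=[0.1203 1.0746 0.9568 -0.9542]
Step 4: x=[2.0856 4.7076 7.6254 10.3781] v=[0.2753 1.2954 1.0341 -1.0196]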